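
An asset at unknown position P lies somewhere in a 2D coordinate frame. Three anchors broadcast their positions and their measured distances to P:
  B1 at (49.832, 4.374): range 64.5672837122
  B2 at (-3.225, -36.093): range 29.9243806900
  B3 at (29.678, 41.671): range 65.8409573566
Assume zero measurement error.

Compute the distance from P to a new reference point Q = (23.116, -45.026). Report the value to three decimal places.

52.099

eq1: (x − 49.832)² + (y − 4.374)² = 64.5672837122²
eq2: (x + 3.225)² + (y + 36.093)² = 29.9243806900²
eq3: (x − 29.678)² + (y − 41.671)² = 65.8409573566²
eq1−eq2, eq1−eq3 (x²,y² cancel):
  -106.114·x − 80.934·y = 2084.210740
  -40.308·x + 74.594·y = -51.201715
det = -106.114·74.594 − -80.934·-40.308 = -11177.755388
x = (2084.210740·74.594 − -80.934·-51.201715) / -11177.755388 = -13.538108
y = (-106.114·-51.201715 − 2084.210740·-40.308) / -11177.755388 = -8.001927
|P − Q| = √((-13.538108 − 23.116)² + (-8.001927 − -45.026)²) = 52.098998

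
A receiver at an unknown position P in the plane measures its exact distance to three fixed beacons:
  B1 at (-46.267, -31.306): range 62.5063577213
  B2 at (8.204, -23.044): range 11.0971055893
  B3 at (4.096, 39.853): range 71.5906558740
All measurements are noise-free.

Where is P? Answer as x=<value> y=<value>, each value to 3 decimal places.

eq1: (x + 46.267)² + (y + 31.306)² = 62.5063577213²
eq2: (x − 8.204)² + (y + 23.044)² = 11.0971055893²
eq3: (x − 4.096)² + (y − 39.853)² = 71.5906558740²
eq1−eq2, eq1−eq3 (x²,y² cancel):
  108.942·x + 16.524·y = 1261.529630
  100.726·x + 142.318·y = -2733.839353
det = 108.942·142.318 − 16.524·100.726 = 13840.011132
x = (1261.529630·142.318 − 16.524·-2733.839353) / 13840.011132 = 16.236427
y = (108.942·-2733.839353 − 1261.529630·100.726) / 13840.011132 = -30.700753

x=16.236 y=-30.701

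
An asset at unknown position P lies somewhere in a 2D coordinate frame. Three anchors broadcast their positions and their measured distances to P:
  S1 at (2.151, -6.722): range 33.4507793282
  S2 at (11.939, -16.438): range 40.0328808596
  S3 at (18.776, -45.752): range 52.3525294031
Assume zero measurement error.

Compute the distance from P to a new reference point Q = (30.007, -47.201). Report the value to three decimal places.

eq1: (x − 2.151)² + (y + 6.722)² = 33.4507793282²
eq2: (x − 11.939)² + (y + 16.438)² = 40.0328808596²
eq3: (x − 18.776)² + (y + 45.752)² = 52.3525294031²
eq1−eq2, eq1−eq3 (x²,y² cancel):
  19.576·x − 19.432·y = -120.741432
  33.250·x − 78.060·y = 774.138898
det = 19.576·-78.060 − -19.432·33.250 = -881.988560
x = (-120.741432·-78.060 − -19.432·774.138898) / -881.988560 = -27.742019
y = (19.576·774.138898 − -120.741432·33.250) / -881.988560 = -21.734064
|P − Q| = √((-27.742019 − 30.007)² + (-21.734064 − -47.201)²) = 63.115085

63.115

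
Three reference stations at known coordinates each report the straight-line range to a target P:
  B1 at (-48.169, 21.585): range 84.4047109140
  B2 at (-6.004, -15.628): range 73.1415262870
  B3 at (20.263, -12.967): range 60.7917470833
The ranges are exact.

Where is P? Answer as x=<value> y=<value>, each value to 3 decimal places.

eq1: (x + 48.169)² + (y − 21.585)² = 84.4047109140²
eq2: (x + 6.004)² + (y + 15.628)² = 73.1415262870²
eq3: (x − 20.263)² + (y + 12.967)² = 60.7917470833²
eq3−eq2, eq3−eq1 (x²,y² cancel):
  -52.534·x − 5.322·y = -1952.496212
  -136.864·x + 69.104·y = -1221.086183
det = -52.534·69.104 − -5.322·-136.864 = -4358.699744
x = (-1952.496212·69.104 − -5.322·-1221.086183) / -4358.699744 = 32.446355
y = (-52.534·-1221.086183 − -1952.496212·-136.864) / -4358.699744 = 46.591395

x=32.446 y=46.591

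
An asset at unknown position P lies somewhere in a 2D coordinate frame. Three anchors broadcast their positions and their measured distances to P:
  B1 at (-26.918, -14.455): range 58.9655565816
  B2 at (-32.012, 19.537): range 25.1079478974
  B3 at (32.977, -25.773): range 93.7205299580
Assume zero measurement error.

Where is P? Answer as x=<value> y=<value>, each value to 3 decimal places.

eq1: (x + 26.918)² + (y + 14.455)² = 58.9655565816²
eq2: (x + 32.012)² + (y − 19.537)² = 25.1079478974²
eq3: (x − 32.977)² + (y + 25.773)² = 93.7205299580²
eq3−eq1, eq3−eq2 (x²,y² cancel):
  -119.790·x + 22.636·y = 4488.396564
  -129.978·x + 90.620·y = 7807.861143
det = -119.790·90.620 − 22.636·-129.978 = -7913.187792
x = (4488.396564·90.620 − 22.636·7807.861143) / -7913.187792 = -29.065373
y = (-119.790·7807.861143 − 4488.396564·-129.978) / -7913.187792 = 44.471443

x=-29.065 y=44.471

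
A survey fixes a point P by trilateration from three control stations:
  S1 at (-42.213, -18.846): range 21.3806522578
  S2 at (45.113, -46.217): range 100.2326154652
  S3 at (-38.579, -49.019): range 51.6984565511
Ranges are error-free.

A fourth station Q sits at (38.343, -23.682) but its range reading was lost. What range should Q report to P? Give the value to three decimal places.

84.954

eq1: (x + 42.213)² + (y + 18.846)² = 21.3806522578²
eq2: (x − 45.113)² + (y + 46.217)² = 100.2326154652²
eq3: (x + 38.579)² + (y + 49.019)² = 51.6984565511²
eq2−eq1, eq2−eq3 (x²,y² cancel):
  -174.652·x + 54.742·y = 7555.360139
  -167.384·x − 5.604·y = 7093.854537
det = -174.652·-5.604 − 54.742·-167.384 = 10141.684736
x = (7555.360139·-5.604 − 54.742·7093.854537) / 10141.684736 = -42.465531
y = (-174.652·7093.854537 − 7555.360139·-167.384) / 10141.684736 = 2.533161
|P − Q| = √((-42.465531 − 38.343)² + (2.533161 − -23.682)²) = 84.954419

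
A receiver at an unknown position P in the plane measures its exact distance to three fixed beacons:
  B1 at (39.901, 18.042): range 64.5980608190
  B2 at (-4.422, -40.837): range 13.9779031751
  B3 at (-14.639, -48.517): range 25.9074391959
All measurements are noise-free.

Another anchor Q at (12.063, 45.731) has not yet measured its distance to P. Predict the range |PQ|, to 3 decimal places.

84.686

eq1: (x − 39.901)² + (y − 18.042)² = 64.5980608190²
eq2: (x + 4.422)² + (y + 40.837)² = 13.9779031751²
eq3: (x + 14.639)² + (y + 48.517)² = 25.9074391959²
eq2−eq1, eq2−eq3 (x²,y² cancel):
  88.646·x + 117.758·y = -3747.138772
  -20.434·x − 15.360·y = 405.171328
det = 88.646·-15.360 − 117.758·-20.434 = 1044.664412
x = (-3747.138772·-15.360 − 117.758·405.171328) / 1044.664412 = 9.423013
y = (88.646·405.171328 − -3747.138772·-20.434) / 1044.664412 = -38.914139
|P − Q| = √((9.423013 − 12.063)² + (-38.914139 − 45.731)²) = 84.686298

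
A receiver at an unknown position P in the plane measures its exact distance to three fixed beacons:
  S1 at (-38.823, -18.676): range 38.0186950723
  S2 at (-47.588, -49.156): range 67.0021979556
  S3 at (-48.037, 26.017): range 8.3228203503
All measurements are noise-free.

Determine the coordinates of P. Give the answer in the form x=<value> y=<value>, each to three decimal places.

eq1: (x + 38.823)² + (y + 18.676)² = 38.0186950723²
eq2: (x + 47.588)² + (y + 49.156)² = 67.0021979556²
eq3: (x + 48.037)² + (y − 26.017)² = 8.3228203503²
eq2−eq1, eq2−eq3 (x²,y² cancel):
  17.530·x + 60.960·y = 218.961581
  -0.898·x + 150.346·y = 2723.532770
det = 17.530·150.346 − 60.960·-0.898 = 2690.307460
x = (218.961581·150.346 − 60.960·2723.532770) / 2690.307460 = -49.476337
y = (17.530·2723.532770 − 218.961581·-0.898) / 2690.307460 = 17.819583

x=-49.476 y=17.820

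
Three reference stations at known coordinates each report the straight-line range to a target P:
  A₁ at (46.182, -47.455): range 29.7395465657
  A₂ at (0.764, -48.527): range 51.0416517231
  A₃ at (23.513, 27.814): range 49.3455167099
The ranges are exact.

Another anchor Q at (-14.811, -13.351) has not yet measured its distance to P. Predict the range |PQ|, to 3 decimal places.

eq1: (x − 46.182)² + (y + 47.455)² = 29.7395465657²
eq2: (x − 0.764)² + (y + 48.527)² = 51.0416517231²
eq3: (x − 23.513)² + (y − 27.814)² = 49.3455167099²
eq3−eq2, eq3−eq1 (x²,y² cancel):
  -45.498·x − 152.682·y = 858.703469
  45.338·x − 150.538·y = 4608.813773
det = -45.498·-150.538 − -152.682·45.338 = 13771.474440
x = (858.703469·-150.538 − -152.682·4608.813773) / 13771.474440 = 41.710523
y = (-45.498·4608.813773 − 858.703469·45.338) / 13771.474440 = -18.053529
|P − Q| = √((41.710523 − -14.811)² + (-18.053529 − -13.351)²) = 56.716808

56.717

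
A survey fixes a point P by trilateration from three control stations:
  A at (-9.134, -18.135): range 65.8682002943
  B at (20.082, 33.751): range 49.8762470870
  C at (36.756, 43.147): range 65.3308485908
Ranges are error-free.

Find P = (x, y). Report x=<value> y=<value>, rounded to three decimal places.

eq1: (x + 9.134)² + (y + 18.135)² = 65.8682002943²
eq2: (x − 20.082)² + (y − 33.751)² = 49.8762470870²
eq3: (x − 36.756)² + (y − 43.147)² = 65.3308485908²
eq3−eq1, eq3−eq2 (x²,y² cancel):
  -91.780·x − 122.564·y = -2870.858996
  -33.348·x − 18.792·y = 110.229334
det = -91.780·-18.792 − -122.564·-33.348 = -2362.534512
x = (-2870.858996·-18.792 − -122.564·110.229334) / -2362.534512 = -28.553797
y = (-91.780·110.229334 − -2870.858996·-33.348) / -2362.534512 = 44.805379

x=-28.554 y=44.805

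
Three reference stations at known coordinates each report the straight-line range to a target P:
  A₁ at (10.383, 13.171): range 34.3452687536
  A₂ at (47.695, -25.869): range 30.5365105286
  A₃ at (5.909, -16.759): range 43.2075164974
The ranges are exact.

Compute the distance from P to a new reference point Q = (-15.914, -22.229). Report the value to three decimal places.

65.184

eq1: (x − 10.383)² + (y − 13.171)² = 34.3452687536²
eq2: (x − 47.695)² + (y + 25.869)² = 30.5365105286²
eq3: (x − 5.909)² + (y + 16.759)² = 43.2075164974²
eq1−eq2, eq1−eq3 (x²,y² cancel):
  74.624·x − 78.080·y = 2909.855266
  -8.948·x − 59.860·y = -652.793564
det = 74.624·-59.860 − -78.080·-8.948 = -5165.652480
x = (2909.855266·-59.860 − -78.080·-652.793564) / -5165.652480 = 43.586761
y = (74.624·-652.793564 − 2909.855266·-8.948) / -5165.652480 = 4.389897
|P − Q| = √((43.586761 − -15.914)² + (4.389897 − -22.229)²) = 65.183634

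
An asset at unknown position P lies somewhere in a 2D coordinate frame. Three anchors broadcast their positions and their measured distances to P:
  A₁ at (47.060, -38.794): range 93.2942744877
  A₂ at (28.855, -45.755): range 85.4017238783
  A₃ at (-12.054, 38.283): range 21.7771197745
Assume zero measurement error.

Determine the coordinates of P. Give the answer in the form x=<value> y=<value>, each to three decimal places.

eq1: (x − 47.060)² + (y + 38.794)² = 93.2942744877²
eq2: (x − 28.855)² + (y + 45.755)² = 85.4017238783²
eq3: (x + 12.054)² + (y − 38.283)² = 21.7771197745²
eq2−eq1, eq2−eq3 (x²,y² cancel):
  36.410·x + 13.922·y = -616.880225
  -81.818·x + 168.076·y = 5503.967451
det = 36.410·168.076 − 13.922·-81.818 = 7258.717356
x = (-616.880225·168.076 − 13.922·5503.967451) / 7258.717356 = -24.840338
y = (36.410·5503.967451 − -616.880225·-81.818) / 7258.717356 = 20.654827

x=-24.840 y=20.655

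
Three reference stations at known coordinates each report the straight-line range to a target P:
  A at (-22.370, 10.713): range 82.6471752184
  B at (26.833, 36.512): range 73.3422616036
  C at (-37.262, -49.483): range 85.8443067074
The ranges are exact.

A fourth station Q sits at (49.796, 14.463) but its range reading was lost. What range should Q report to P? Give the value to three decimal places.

eq1: (x + 22.370)² + (y − 10.713)² = 82.6471752184²
eq2: (x − 26.833)² + (y − 36.512)² = 73.3422616036²
eq3: (x + 37.262)² + (y + 49.483)² = 85.8443067074²
eq3−eq2, eq3−eq1 (x²,y² cancel):
  128.190·x + 171.990·y = 206.269757
  29.784·x + 120.392·y = -2683.149241
det = 128.190·120.392 − 171.990·29.784 = 10310.500320
x = (206.269757·120.392 − 171.990·-2683.149241) / 10310.500320 = 47.166292
y = (128.190·-2683.149241 − 206.269757·29.784) / 10310.500320 = -33.955330
|P − Q| = √((47.166292 − 49.796)² + (-33.955330 − 14.463)²) = 48.489690

48.490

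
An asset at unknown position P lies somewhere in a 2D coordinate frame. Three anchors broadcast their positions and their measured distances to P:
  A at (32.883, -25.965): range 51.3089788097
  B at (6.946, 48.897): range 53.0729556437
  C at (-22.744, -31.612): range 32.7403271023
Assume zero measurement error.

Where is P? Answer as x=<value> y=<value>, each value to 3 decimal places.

x=-11.805 y=-0.753

eq1: (x − 32.883)² + (y + 25.965)² = 51.3089788097²
eq2: (x − 6.946)² + (y − 48.897)² = 53.0729556437²
eq3: (x + 22.744)² + (y + 31.612)² = 32.7403271023²
eq2−eq1, eq2−eq3 (x²,y² cancel):
  51.874·x − 149.724·y = -499.563297
  -59.380·x − 161.018·y = 822.254157
det = 51.874·-161.018 − -149.724·-59.380 = -17243.258852
x = (-499.563297·-161.018 − -149.724·822.254157) / -17243.258852 = -11.804605
y = (51.874·822.254157 − -499.563297·-59.380) / -17243.258852 = -0.753311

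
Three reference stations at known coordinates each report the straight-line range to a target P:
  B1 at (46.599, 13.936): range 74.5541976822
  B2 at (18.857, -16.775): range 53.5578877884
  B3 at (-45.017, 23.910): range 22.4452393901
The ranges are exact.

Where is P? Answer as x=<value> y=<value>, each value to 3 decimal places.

x=-27.822 y=9.483

eq1: (x − 46.599)² + (y − 13.936)² = 74.5541976822²
eq2: (x − 18.857)² + (y + 16.775)² = 53.5578877884²
eq3: (x + 45.017)² + (y − 23.910)² = 22.4452393901²
eq2−eq3, eq2−eq1 (x²,y² cancel):
  -127.748·x + 81.370·y = 4325.889888
  55.484·x + 61.422·y = -961.189225
det = -127.748·61.422 − 81.370·55.484 = -12361.270736
x = (4325.889888·61.422 − 81.370·-961.189225) / -12361.270736 = -27.822121
y = (-127.748·-961.189225 − 4325.889888·55.484) / -12361.270736 = 9.483465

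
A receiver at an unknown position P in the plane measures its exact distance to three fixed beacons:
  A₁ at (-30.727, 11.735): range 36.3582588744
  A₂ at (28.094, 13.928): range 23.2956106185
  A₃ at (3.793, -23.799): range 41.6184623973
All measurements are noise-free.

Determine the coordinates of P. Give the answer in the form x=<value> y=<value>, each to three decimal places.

eq1: (x + 30.727)² + (y − 11.735)² = 36.3582588744²
eq2: (x − 28.094)² + (y − 13.928)² = 23.2956106185²
eq3: (x − 3.793)² + (y + 23.799)² = 41.6184623973²
eq2−eq3, eq2−eq1 (x²,y² cancel):
  -48.602·x − 75.454·y = -1591.893708
  -117.642·x − 4.386·y = -680.640780
det = -48.602·-4.386 − -75.454·-117.642 = -8663.391096
x = (-1591.893708·-4.386 − -75.454·-680.640780) / -8663.391096 = 5.122131
y = (-48.602·-680.640780 − -1591.893708·-117.642) / -8663.391096 = 17.798233

x=5.122 y=17.798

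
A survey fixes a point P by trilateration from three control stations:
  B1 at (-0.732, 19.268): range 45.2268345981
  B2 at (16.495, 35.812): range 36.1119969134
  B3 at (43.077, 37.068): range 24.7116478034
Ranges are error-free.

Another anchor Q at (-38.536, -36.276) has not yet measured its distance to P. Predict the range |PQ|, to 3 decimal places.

95.777

eq1: (x + 0.732)² + (y − 19.268)² = 45.2268345981²
eq2: (x − 16.495)² + (y − 35.812)² = 36.1119969134²
eq3: (x − 43.077)² + (y − 37.068)² = 24.7116478034²
eq1−eq3, eq1−eq2 (x²,y² cancel):
  87.618·x + 35.600·y = 4292.673936
  34.454·x + 33.088·y = 1924.182968
det = 87.618·33.088 − 35.600·34.454 = 1672.541984
x = (4292.673936·33.088 − 35.600·1924.182968) / 1672.541984 = 43.966060
y = (87.618·1924.182968 − 4292.673936·34.454) / 1672.541984 = 12.372350
|P − Q| = √((43.966060 − -38.536)² + (12.372350 − -36.276)²) = 95.777095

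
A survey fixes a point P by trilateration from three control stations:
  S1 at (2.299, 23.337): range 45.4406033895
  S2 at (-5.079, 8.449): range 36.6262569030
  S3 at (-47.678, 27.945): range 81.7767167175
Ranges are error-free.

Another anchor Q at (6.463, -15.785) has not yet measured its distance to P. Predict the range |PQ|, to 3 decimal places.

eq1: (x − 2.299)² + (y − 23.337)² = 45.4406033895²
eq2: (x + 5.079)² + (y − 8.449)² = 36.6262569030²
eq3: (x + 47.678)² + (y − 27.945)² = 81.7767167175²
eq3−eq1, eq3−eq2 (x²,y² cancel):
  99.954·x − 9.216·y = 2118.369222
  85.198·x − 38.992·y = 2389.015835
det = 99.954·-38.992 − -9.216·85.198 = -3112.221600
x = (2118.369222·-38.992 − -9.216·2389.015835) / -3112.221600 = 19.465928
y = (99.954·2389.015835 − 2118.369222·85.198) / -3112.221600 = -18.736091
|P − Q| = √((19.465928 − 6.463)² + (-18.736091 − -15.785)²) = 13.333607

13.334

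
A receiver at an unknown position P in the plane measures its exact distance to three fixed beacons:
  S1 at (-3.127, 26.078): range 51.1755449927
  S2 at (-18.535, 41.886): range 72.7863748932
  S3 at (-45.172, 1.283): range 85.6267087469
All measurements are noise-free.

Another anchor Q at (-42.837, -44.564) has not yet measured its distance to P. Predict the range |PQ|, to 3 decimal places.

eq1: (x + 3.127)² + (y − 26.078)² = 51.1755449927²
eq2: (x + 18.535)² + (y − 41.886)² = 72.7863748932²
eq3: (x + 45.172)² + (y − 1.283)² = 85.6267087469²
eq3−eq1, eq3−eq2 (x²,y² cancel):
  84.090·x + 49.590·y = 3360.681386
  53.274·x + 81.206·y = 2089.904429
det = 84.090·81.206 − 49.590·53.274 = 4186.754880
x = (3360.681386·81.206 − 49.590·2089.904429) / 4186.754880 = 40.429673
y = (84.090·2089.904429 − 3360.681386·53.274) / 4186.754880 = -0.787454
|P − Q| = √((40.429673 − -42.837)² + (-0.787454 − -44.564)²) = 94.072976

94.073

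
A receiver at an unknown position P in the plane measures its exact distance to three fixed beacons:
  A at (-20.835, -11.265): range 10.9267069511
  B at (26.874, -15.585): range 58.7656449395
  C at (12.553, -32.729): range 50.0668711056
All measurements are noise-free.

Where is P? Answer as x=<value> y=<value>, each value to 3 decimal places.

x=-31.518 y=-8.972

eq1: (x + 20.835)² + (y + 11.265)² = 10.9267069511²
eq2: (x − 26.874)² + (y + 15.585)² = 58.7656449395²
eq3: (x − 12.553)² + (y + 32.729)² = 50.0668711056²
eq2−eq1, eq2−eq3 (x²,y² cancel):
  -95.418·x + 8.640·y = 2929.901449
  -28.642·x − 34.288·y = 1210.370592
det = -95.418·-34.288 − 8.640·-28.642 = 3519.159264
x = (2929.901449·-34.288 − 8.640·1210.370592) / 3519.159264 = -31.518341
y = (-95.418·1210.370592 − 2929.901449·-28.642) / 3519.159264 = -8.971718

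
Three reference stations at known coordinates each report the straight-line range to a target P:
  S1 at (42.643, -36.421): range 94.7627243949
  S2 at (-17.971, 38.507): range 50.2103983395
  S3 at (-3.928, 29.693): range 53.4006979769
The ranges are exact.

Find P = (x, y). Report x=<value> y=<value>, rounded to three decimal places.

eq1: (x − 42.643)² + (y + 36.421)² = 94.7627243949²
eq2: (x + 17.971)² + (y − 38.507)² = 50.2103983395²
eq3: (x + 3.928)² + (y − 29.693)² = 53.4006979769²
eq3−eq2, eq3−eq1 (x²,y² cancel):
  -28.086·x + 17.628·y = 1239.192900
  93.142·x − 132.228·y = -3880.528133
det = -28.086·-132.228 − 17.628·93.142 = 2071.848432
x = (1239.192900·-132.228 − 17.628·-3880.528133) / 2071.848432 = -46.069996
y = (-28.086·-3880.528133 − 1239.192900·93.142) / 2071.848432 = -3.104663

x=-46.070 y=-3.105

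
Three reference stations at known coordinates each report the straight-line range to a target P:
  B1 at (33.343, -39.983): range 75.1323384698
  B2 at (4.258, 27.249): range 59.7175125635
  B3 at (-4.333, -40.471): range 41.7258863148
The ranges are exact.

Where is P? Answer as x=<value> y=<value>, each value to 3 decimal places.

x=-37.625 y=-15.318

eq1: (x − 33.343)² + (y + 39.983)² = 75.1323384698²
eq2: (x − 4.258)² + (y − 27.249)² = 59.7175125635²
eq3: (x + 4.333)² + (y + 40.471)² = 41.7258863148²
eq1−eq3, eq1−eq2 (x²,y² cancel):
  -75.352·x − 0.976·y = 2850.099487
  -58.170·x + 134.464·y = 128.929604
det = -75.352·134.464 − -0.976·-58.170 = -10188.905248
x = (2850.099487·134.464 − -0.976·128.929604) / -10188.905248 = -37.625398
y = (-75.352·128.929604 − 2850.099487·-58.170) / -10188.905248 = -15.318150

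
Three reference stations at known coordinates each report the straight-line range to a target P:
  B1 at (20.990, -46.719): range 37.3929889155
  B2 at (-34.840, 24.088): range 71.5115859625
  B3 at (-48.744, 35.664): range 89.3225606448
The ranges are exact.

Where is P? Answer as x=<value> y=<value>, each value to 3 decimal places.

x=28.027 y=-9.994

eq1: (x − 20.990)² + (y + 46.719)² = 37.3929889155²
eq2: (x + 34.840)² + (y − 24.088)² = 71.5115859625²
eq3: (x + 48.744)² + (y − 35.664)² = 89.3225606448²
eq3−eq2, eq3−eq1 (x²,y² cancel):
  27.808·x − 23.152·y = 1010.771825
  139.468·x − 164.766·y = 5555.630849
det = 27.808·-164.766 − -23.152·139.468 = -1352.849792
x = (1010.771825·-164.766 − -23.152·5555.630849) / -1352.849792 = 28.027402
y = (27.808·5555.630849 − 1010.771825·139.468) / -1352.849792 = -9.994205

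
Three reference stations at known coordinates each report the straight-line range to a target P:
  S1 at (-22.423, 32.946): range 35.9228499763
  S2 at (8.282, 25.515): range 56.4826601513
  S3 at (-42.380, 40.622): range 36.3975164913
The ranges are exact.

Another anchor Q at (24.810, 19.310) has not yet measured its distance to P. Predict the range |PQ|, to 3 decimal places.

70.485

eq1: (x + 22.423)² + (y − 32.946)² = 35.9228499763²
eq2: (x − 8.282)² + (y − 25.515)² = 56.4826601513²
eq3: (x + 42.380)² + (y − 40.622)² = 36.3975164913²
eq1−eq3, eq1−eq2 (x²,y² cancel):
  -39.914·x + 15.352·y = 1823.653383
  61.410·x − 14.862·y = -2768.462843
det = -39.914·-14.862 − 15.352·61.410 = -349.564452
x = (1823.653383·-14.862 − 15.352·-2768.462843) / -349.564452 = -44.049974
y = (-39.914·-2768.462843 − 1823.653383·61.410) / -349.564452 = 4.262814
|P − Q| = √((-44.049974 − 24.810)² + (4.262814 − 19.310)²) = 70.484848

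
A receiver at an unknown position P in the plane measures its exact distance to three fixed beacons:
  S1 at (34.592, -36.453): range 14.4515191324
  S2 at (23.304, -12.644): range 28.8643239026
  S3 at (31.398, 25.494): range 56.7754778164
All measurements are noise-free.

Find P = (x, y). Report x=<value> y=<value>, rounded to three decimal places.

eq1: (x − 34.592)² + (y + 36.453)² = 14.4515191324²
eq2: (x − 23.304)² + (y + 12.644)² = 28.8643239026²
eq3: (x − 31.398)² + (y − 25.494)² = 56.7754778164²
eq1−eq2, eq1−eq3 (x²,y² cancel):
  -22.576·x + 47.618·y = -2446.783310
  -6.388·x + 123.894·y = -3904.257709
det = -22.576·123.894 − 47.618·-6.388 = -2492.847160
x = (-2446.783310·123.894 − 47.618·-3904.257709) / -2492.847160 = 47.026079
y = (-22.576·-3904.257709 − -2446.783310·-6.388) / -2492.847160 = -29.088213

x=47.026 y=-29.088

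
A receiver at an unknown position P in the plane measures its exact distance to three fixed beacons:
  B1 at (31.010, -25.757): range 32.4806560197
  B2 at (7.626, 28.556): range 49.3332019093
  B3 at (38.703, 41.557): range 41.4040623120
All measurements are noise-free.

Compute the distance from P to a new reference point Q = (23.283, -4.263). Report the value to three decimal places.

26.156

eq1: (x − 31.010)² + (y + 25.757)² = 32.4806560197²
eq2: (x − 7.626)² + (y − 28.556)² = 49.3332019093²
eq3: (x − 38.703)² + (y − 41.557)² = 41.4040623120²
eq2−eq3, eq2−eq1 (x²,y² cancel):
  62.154·x + 26.002·y = 3070.773881
  46.768·x − 108.626·y = 2130.213932
det = 62.154·-108.626 − 26.002·46.768 = -7967.601940
x = (3070.773881·-108.626 − 26.002·2130.213932) / -7967.601940 = 48.817161
y = (62.154·2130.213932 − 3070.773881·46.768) / -7967.601940 = 1.407279
|P − Q| = √((48.817161 − 23.283)² + (1.407279 − -4.263)²) = 26.156174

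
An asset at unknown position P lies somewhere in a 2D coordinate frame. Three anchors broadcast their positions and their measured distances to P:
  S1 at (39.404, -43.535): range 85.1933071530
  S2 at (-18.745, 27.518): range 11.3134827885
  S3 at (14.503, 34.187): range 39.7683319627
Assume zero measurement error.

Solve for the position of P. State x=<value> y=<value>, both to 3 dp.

x=-21.091 y=16.450

eq1: (x − 39.404)² + (y + 43.535)² = 85.1933071530²
eq2: (x + 18.745)² + (y − 27.518)² = 11.3134827885²
eq3: (x − 14.503)² + (y − 34.187)² = 39.7683319627²
eq1−eq2, eq1−eq3 (x²,y² cancel):
  -116.298·x + 142.106·y = 4790.548599
  -49.802·x + 155.444·y = 3607.495894
det = -116.298·155.444 − 142.106·-49.802 = -11000.663300
x = (4790.548599·155.444 − 142.106·3607.495894) / -11000.663300 = -21.091021
y = (-116.298·3607.495894 − 4790.548599·-49.802) / -11000.663300 = 16.450431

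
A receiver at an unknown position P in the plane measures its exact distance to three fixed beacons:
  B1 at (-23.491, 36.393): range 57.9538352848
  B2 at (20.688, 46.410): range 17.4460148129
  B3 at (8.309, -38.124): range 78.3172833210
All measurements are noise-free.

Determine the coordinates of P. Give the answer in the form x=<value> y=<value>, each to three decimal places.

x=34.459 y=35.699

eq1: (x + 23.491)² + (y − 36.393)² = 57.9538352848²
eq2: (x − 20.688)² + (y − 46.410)² = 17.4460148129²
eq3: (x − 8.309)² + (y + 38.124)² = 78.3172833210²
eq1−eq2, eq1−eq3 (x²,y² cancel):
  88.358·x + 20.034·y = 3759.887505
  63.600·x − 149.034·y = -3128.748516
det = 88.358·-149.034 − 20.034·63.600 = -14442.508572
x = (3759.887505·-149.034 − 20.034·-3128.748516) / -14442.508572 = 34.458676
y = (88.358·-3128.748516 − 3759.887505·63.600) / -14442.508572 = 35.698702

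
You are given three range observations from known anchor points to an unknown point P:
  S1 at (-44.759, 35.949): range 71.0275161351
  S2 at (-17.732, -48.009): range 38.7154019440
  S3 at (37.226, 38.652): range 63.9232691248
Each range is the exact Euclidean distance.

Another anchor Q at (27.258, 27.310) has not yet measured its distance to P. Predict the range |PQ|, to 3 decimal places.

eq1: (x + 44.759)² + (y − 35.949)² = 71.0275161351²
eq2: (x + 17.732)² + (y + 48.009)² = 38.7154019440²
eq3: (x − 37.226)² + (y − 38.652)² = 63.9232691248²
eq1−eq2, eq1−eq3 (x²,y² cancel):
  54.054·x − 167.916·y = 2869.614924
  163.970·x + 5.406·y = 542.777211
det = 54.054·5.406 − -167.916·163.970 = 27825.402444
x = (2869.614924·5.406 − -167.916·542.777211) / 27825.402444 = 3.832977
y = (54.054·542.777211 − 2869.614924·163.970) / 27825.402444 = -15.855709
|P − Q| = √((3.832977 − 27.258)² + (-15.855709 − 27.310)²) = 49.112220

49.112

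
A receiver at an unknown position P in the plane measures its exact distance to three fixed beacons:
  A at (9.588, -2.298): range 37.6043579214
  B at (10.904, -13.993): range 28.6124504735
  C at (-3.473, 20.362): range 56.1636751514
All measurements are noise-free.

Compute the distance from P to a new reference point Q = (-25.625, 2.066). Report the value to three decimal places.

eq1: (x − 9.588)² + (y + 2.298)² = 37.6043579214²
eq2: (x − 10.904)² + (y + 13.993)² = 28.6124504735²
eq3: (x + 3.473)² + (y − 20.362)² = 56.1636751514²
eq1−eq3, eq1−eq2 (x²,y² cancel):
  -26.122·x + 45.320·y = -1410.808447
  2.632·x − 23.390·y = 812.906130
det = -26.122·-23.390 − 45.320·2.632 = 491.711340
x = (-1410.808447·-23.390 − 45.320·812.906130) / 491.711340 = -7.813723
y = (-26.122·812.906130 − -1410.808447·2.632) / 491.711340 = -35.633683
|P − Q| = √((-7.813723 − -25.625)² + (-35.633683 − 2.066)²) = 41.695416

41.695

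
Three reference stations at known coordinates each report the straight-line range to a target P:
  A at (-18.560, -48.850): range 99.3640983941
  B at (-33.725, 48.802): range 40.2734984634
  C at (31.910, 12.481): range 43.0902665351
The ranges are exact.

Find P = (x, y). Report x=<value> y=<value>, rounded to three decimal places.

eq1: (x + 18.560)² + (y + 48.850)² = 99.3640983941²
eq2: (x + 33.725)² + (y − 48.802)² = 40.2734984634²
eq3: (x − 31.910)² + (y − 12.481)² = 43.0902665351²
eq1−eq3, eq1−eq2 (x²,y² cancel):
  100.940·x + 122.662·y = 6459.680341
  -30.330·x + 195.304·y = 9039.484100
det = 100.940·195.304 − 122.662·-30.330 = 23434.324220
x = (6459.680341·195.304 − 122.662·9039.484100) / 23434.324220 = 6.520359
y = (100.940·9039.484100 − 6459.680341·-30.330) / 23434.324220 = 47.296761

x=6.520 y=47.297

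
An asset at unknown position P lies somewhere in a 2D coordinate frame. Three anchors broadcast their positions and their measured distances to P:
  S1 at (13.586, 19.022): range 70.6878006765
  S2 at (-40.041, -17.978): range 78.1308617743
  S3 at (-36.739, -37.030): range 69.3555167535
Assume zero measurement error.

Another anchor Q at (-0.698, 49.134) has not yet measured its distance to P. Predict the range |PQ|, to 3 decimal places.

103.622

eq1: (x − 13.586)² + (y − 19.022)² = 70.6878006765²
eq2: (x + 40.041)² + (y + 17.978)² = 78.1308617743²
eq3: (x + 36.739)² + (y + 37.030)² = 69.3555167535²
eq3−eq2, eq3−eq1 (x²,y² cancel):
  -6.604·x + 38.104·y = -2088.728713
  100.650·x + 112.104·y = -2361.136601
det = -6.604·112.104 − 38.104·100.650 = -4575.502416
x = (-2088.728713·112.104 − 38.104·-2361.136601) / -4575.502416 = 31.512626
y = (-6.604·-2361.136601 − -2088.728713·100.650) / -4575.502416 = -49.354906
|P − Q| = √((31.512626 − -0.698)² + (-49.354906 − 49.134)²) = 103.622338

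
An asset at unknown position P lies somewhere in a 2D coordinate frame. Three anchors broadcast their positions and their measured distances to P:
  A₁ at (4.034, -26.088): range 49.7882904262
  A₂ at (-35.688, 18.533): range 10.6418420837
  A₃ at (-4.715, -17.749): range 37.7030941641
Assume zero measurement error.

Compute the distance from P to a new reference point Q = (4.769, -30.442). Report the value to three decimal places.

eq1: (x − 4.034)² + (y + 26.088)² = 49.7882904262²
eq2: (x + 35.688)² + (y − 18.533)² = 10.6418420837²
eq3: (x + 4.715)² + (y + 17.749)² = 37.7030941641²
eq1−eq3, eq1−eq2 (x²,y² cancel):
  -17.498·x + 16.678·y = 697.751880
  -79.444·x + 89.242·y = 3285.873594
det = -17.498·89.242 − 16.678·-79.444 = -236.589484
x = (697.751880·89.242 − 16.678·3285.873594) / -236.589484 = -31.560885
y = (-17.498·3285.873594 − 697.751880·-79.444) / -236.589484 = 8.724039
|P − Q| = √((-31.560885 − 4.769)² + (8.724039 − -30.442)²) = 53.421336

53.421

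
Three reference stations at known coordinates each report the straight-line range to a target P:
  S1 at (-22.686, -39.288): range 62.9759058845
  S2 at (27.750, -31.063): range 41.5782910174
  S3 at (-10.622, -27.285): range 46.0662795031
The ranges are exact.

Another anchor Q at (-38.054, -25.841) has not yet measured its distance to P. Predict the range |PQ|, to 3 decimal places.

65.670

eq1: (x + 22.686)² + (y + 39.288)² = 62.9759058845²
eq2: (x − 27.750)² + (y + 31.063)² = 41.5782910174²
eq3: (x + 10.622)² + (y + 27.285)² = 46.0662795031²
eq2−eq3, eq2−eq1 (x²,y² cancel):
  -76.744·x + 7.556·y = -1271.022183
  -100.872·x − 16.450·y = -1913.981367
det = -76.744·-16.450 − 7.556·-100.872 = 2024.627632
x = (-1271.022183·-16.450 − 7.556·-1913.981367) / 2024.627632 = 17.470056
y = (-76.744·-1913.981367 − -1271.022183·-100.872) / 2024.627632 = 9.224430
|P − Q| = √((17.470056 − -38.054)² + (9.224430 − -25.841)²) = 65.669667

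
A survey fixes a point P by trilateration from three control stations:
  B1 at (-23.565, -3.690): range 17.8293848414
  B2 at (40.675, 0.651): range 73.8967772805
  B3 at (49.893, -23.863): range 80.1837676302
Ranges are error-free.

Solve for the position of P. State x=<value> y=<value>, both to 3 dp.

eq1: (x + 23.565)² + (y + 3.690)² = 17.8293848414²
eq2: (x − 40.675)² + (y − 0.651)² = 73.8967772805²
eq3: (x − 49.893)² + (y + 23.863)² = 80.1837676302²
eq1−eq2, eq1−eq3 (x²,y² cancel):
  128.480·x + 8.682·y = -4056.892628
  146.916·x − 40.346·y = -3621.720735
det = 128.480·-40.346 − 8.682·146.916 = -6459.178792
x = (-4056.892628·-40.346 − 8.682·-3621.720735) / -6459.178792 = -30.208665
y = (128.480·-3621.720735 − -4056.892628·146.916) / -6459.178792 = -20.235352

x=-30.209 y=-20.235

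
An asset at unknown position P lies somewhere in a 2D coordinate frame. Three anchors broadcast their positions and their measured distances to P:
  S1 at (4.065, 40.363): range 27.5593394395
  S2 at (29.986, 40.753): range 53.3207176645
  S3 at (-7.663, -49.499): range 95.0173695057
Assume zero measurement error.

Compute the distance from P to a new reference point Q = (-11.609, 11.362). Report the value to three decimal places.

eq1: (x − 4.065)² + (y − 40.363)² = 27.5593394395²
eq2: (x − 29.986)² + (y − 40.753)² = 53.3207176645²
eq3: (x + 7.663)² + (y + 49.499)² = 95.0173695057²
eq2−eq3, eq2−eq1 (x²,y² cancel):
  -75.298·x − 180.504·y = -6236.296211
  -51.842·x − 0.780·y = 1169.310531
det = -75.298·-0.780 − -180.504·-51.842 = -9298.955928
x = (-6236.296211·-0.780 − -180.504·1169.310531) / -9298.955928 = -23.220837
y = (-75.298·1169.310531 − -6236.296211·-51.842) / -9298.955928 = 44.236021
|P − Q| = √((-23.220837 − -11.609)² + (44.236021 − 11.362)²) = 34.864538

34.865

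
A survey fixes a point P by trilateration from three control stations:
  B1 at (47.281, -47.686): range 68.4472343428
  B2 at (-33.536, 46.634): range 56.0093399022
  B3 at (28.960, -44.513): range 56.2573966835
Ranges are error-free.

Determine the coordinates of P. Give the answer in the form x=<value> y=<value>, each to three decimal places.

eq1: (x − 47.281)² + (y + 47.686)² = 68.4472343428²
eq2: (x + 33.536)² + (y − 46.634)² = 56.0093399022²
eq3: (x − 28.960)² + (y + 44.513)² = 56.2573966835²
eq3−eq1, eq3−eq2 (x²,y² cancel):
  36.642·x − 6.346·y = 169.229580
  -124.992·x + 182.294·y = 507.153008
det = 36.642·182.294 − -6.346·-124.992 = 5886.417516
x = (169.229580·182.294 − -6.346·507.153008) / 5886.417516 = 5.787549
y = (36.642·507.153008 − 169.229580·-124.992) / 5886.417516 = 6.750361

x=5.788 y=6.750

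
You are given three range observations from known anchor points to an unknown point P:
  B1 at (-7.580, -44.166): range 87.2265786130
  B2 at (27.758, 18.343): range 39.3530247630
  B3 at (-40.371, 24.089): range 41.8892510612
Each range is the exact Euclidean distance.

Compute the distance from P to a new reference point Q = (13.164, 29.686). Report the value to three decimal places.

20.873

eq1: (x + 7.580)² + (y + 44.166)² = 87.2265786130²
eq2: (x − 27.758)² + (y − 18.343)² = 39.3530247630²
eq3: (x + 40.371)² + (y − 24.089)² = 41.8892510612²
eq2−eq3, eq2−eq1 (x²,y² cancel):
  -136.258·x + 11.492·y = 897.076553
  -70.676·x − 125.018·y = -5158.695716
det = -136.258·-125.018 − 11.492·-70.676 = 17846.911236
x = (897.076553·-125.018 − 11.492·-5158.695716) / 17846.911236 = -2.962248
y = (-136.258·-5158.695716 − 897.076553·-70.676) / 17846.911236 = 42.938262
|P − Q| = √((-2.962248 − 13.164)² + (42.938262 − 29.686)²) = 20.872909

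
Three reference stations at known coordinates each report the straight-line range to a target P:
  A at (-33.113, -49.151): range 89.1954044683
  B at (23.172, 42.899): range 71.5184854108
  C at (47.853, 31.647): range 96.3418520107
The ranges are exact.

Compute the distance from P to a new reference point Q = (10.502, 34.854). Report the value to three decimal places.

58.858

eq1: (x + 33.113)² + (y + 49.151)² = 89.1954044683²
eq2: (x − 23.172)² + (y − 42.899)² = 71.5184854108²
eq3: (x − 47.853)² + (y − 31.647)² = 96.3418520107²
eq1−eq2, eq1−eq3 (x²,y² cancel):
  112.570·x + 184.100·y = 1705.900638
  161.932·x + 161.596·y = -1546.781623
det = 112.570·161.596 − 184.100·161.932 = -11620.819480
x = (1705.900638·161.596 − 184.100·-1546.781623) / -11620.819480 = -48.226308
y = (112.570·-1546.781623 − 1705.900638·161.932) / -11620.819480 = 38.754677
|P − Q| = √((-48.226308 − 10.502)² + (38.754677 − 34.854)²) = 58.857705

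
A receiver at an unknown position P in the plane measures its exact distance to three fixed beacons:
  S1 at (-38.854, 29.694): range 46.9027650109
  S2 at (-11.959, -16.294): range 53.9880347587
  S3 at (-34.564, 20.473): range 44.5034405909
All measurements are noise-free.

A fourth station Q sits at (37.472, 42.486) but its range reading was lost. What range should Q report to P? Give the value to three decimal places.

eq1: (x + 38.854)² + (y − 29.694)² = 46.9027650109²
eq2: (x + 11.959)² + (y + 16.294)² = 53.9880347587²
eq3: (x + 34.564)² + (y − 20.473)² = 44.5034405909²
eq3−eq2, eq3−eq1 (x²,y² cancel):
  45.210·x − 73.534·y = -2139.453381
  -8.580·x + 18.442·y = 558.239986
det = 45.210·18.442 − -73.534·-8.580 = 202.841100
x = (-2139.453381·18.442 − -73.534·558.239986) / 202.841100 = 7.857480
y = (45.210·558.239986 − -2139.453381·-8.580) / 202.841100 = 33.925668
|P − Q| = √((7.857480 − 37.472)² + (33.925668 − 42.486)²) = 30.826922

30.827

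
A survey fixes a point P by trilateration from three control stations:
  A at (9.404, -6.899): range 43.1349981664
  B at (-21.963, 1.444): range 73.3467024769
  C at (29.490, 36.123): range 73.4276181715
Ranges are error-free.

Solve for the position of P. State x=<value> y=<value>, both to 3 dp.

x=40.855 y=-36.420

eq1: (x − 9.404)² + (y + 6.899)² = 43.1349981664²
eq2: (x + 21.963)² + (y − 1.444)² = 73.3467024769²
eq3: (x − 29.490)² + (y − 36.123)² = 73.4276181715²
eq3−eq1, eq3−eq2 (x²,y² cancel):
  -40.172·x − 86.044·y = 1492.487232
  -102.906·x − 69.358·y = -1678.196378
det = -40.172·-69.358 − -86.044·-102.906 = -6068.194288
x = (1492.487232·-69.358 − -86.044·-1678.196378) / -6068.194288 = 40.854766
y = (-40.172·-1678.196378 − 1492.487232·-102.906) / -6068.194288 = -36.419796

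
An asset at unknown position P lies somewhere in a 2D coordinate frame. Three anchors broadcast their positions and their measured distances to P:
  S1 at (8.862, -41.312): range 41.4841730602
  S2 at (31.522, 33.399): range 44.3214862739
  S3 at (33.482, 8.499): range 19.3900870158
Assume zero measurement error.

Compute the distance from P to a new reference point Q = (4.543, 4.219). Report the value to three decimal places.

35.469

eq1: (x − 8.862)² + (y + 41.312)² = 41.4841730602²
eq2: (x − 31.522)² + (y − 33.399)² = 44.3214862739²
eq3: (x − 33.482)² + (y − 8.499)² = 19.3900870158²
eq1−eq2, eq1−eq3 (x²,y² cancel):
  45.320·x + 149.422·y = 80.455766
  49.240·x + 99.622·y = 753.022077
det = 45.320·99.622 − 149.422·49.240 = -2842.670240
x = (80.455766·99.622 − 149.422·753.022077) / -2842.670240 = 36.762231
y = (45.320·753.022077 − 80.455766·49.240) / -2842.670240 = -10.611614
|P − Q| = √((36.762231 − 4.543)² + (-10.611614 − 4.219)²) = 35.468662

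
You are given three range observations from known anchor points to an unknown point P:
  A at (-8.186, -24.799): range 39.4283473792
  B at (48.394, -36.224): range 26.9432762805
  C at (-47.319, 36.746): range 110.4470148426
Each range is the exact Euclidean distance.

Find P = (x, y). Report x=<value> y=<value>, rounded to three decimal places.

eq1: (x + 8.186)² + (y + 24.799)² = 39.4283473792²
eq2: (x − 48.394)² + (y + 36.224)² = 26.9432762805²
eq3: (x + 47.319)² + (y − 36.746)² = 110.4470148426²
eq2−eq1, eq2−eq3 (x²,y² cancel):
  -113.160·x + 22.850·y = -3800.810855
  -191.426·x + 145.940·y = -11537.404086
det = -113.160·145.940 − 22.850·-191.426 = -12140.486300
x = (-3800.810855·145.940 − 22.850·-11537.404086) / -12140.486300 = 23.974382
y = (-113.160·-11537.404086 − -3800.810855·-191.426) / -12140.486300 = -47.609182

x=23.974 y=-47.609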